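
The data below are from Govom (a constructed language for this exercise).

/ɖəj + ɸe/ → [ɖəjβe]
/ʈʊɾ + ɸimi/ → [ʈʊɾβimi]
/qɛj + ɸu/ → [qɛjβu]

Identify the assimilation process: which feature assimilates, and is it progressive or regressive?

progressive voicing assimilation

Comparing underlying and surface forms, /ɸ/ → [β] is the alternation; the neighbouring /j/ is constant.
/ɸ/ is voiceless while /j/ is voiced; the output [β] is voiced, matching the trigger — so the feature that spreads is voicing.
Place and manner are unchanged, so the assimilation is partial, not total.
Checking the remaining alternation: /ɸ/ → [β] after /ɾ/ (voiceless → voiced, matching voiced) — only voicing changes, and always toward the preceding segment.
Since the segment that changes follows the conditioning segment, the assimilation is progressive.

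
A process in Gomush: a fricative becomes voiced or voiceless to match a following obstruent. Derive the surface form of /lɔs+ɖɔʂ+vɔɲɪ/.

The rule targets /s/ (voiceless alveolar fricative), which sits before the trigger /ɖ/ (voiced).
A voiced alveolar fricative is [z], so the surface segment is [z].
At the second juncture, /ʂ/ likewise becomes [ʐ] adjacent to /v/.

[lɔzɖɔʐvɔɲɪ]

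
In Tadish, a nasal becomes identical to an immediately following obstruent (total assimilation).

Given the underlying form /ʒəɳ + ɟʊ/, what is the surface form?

[ʒəɟɟʊ]

/ɳ/ is the segment targeted by the rule; it sits immediately before /ɟ/, so it assimilates completely and surfaces as [ɟ].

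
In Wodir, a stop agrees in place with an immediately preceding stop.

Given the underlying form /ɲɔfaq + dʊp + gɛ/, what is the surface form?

[ɲɔfaqɢʊpbɛ]

The rule targets /d/ (voiced alveolar stop), which sits after the trigger /q/ (uvular).
A voiced uvular stop is [ɢ], so the surface segment is [ɢ].
At the second juncture, /g/ likewise becomes [b] adjacent to /p/.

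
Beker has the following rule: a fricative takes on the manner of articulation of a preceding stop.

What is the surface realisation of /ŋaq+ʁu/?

[ŋaqɢu]

/ʁ/ is a voiced uvular fricative. The preceding trigger /q/ is a stop, so /ʁ/ must become a stop as well.
Changing only its manner to stop gives [ɢ] — the voiced uvular stop.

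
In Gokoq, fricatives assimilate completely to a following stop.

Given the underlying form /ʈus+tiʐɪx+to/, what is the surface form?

/s/ is the segment targeted by the rule; it sits immediately before /t/, so it assimilates completely and surfaces as [t].
The same rule applies at the second boundary: /x/ → [t] next to /t/.

[ʈuttiʐɪtto]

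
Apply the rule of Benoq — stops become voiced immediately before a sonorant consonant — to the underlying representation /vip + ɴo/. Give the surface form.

/p/ is a voiceless bilabial stop. The following trigger /ɴ/ is voiced, so /p/ must become voiced as well.
Changing only its voicing to voiced gives [b] — the voiced bilabial stop.

[vibɴo]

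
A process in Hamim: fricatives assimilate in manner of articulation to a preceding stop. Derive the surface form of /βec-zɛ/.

[βecdɛ]

/z/ is a voiced alveolar fricative. The preceding trigger /c/ is a stop, so /z/ must become a stop as well.
The voiced alveolar stop is [d], so /z/ → [d].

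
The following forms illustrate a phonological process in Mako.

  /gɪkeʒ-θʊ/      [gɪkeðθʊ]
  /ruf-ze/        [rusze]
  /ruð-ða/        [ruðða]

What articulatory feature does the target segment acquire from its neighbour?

place

Comparing underlying and surface forms, /ʒ/ → [ð] is the alternation; the neighbouring /θ/ is constant.
/ʒ/ is postalveolar while /θ/ is dental; the output [ð] is dental, matching the trigger — so the feature that spreads is place.
Checking the remaining alternation: /f/ → [s] before /z/ (labiodental → alveolar, matching alveolar) — only place changes, and always toward the following segment.
No alternation appears in [ruðða]: there the adjacent consonants already agree in place (/ð/ and /ð/ are both dental), so this form is consistent with the same rule.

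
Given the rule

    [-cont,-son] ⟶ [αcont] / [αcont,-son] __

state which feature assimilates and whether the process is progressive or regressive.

The shared variable α links the value of [cont] on the target to that of the neighbouring obstruent. [cont] distinguishes stops from fricatives — a manner-of-articulation feature — so this is manner assimilation.
Since the environment is written before the underscore, the trigger precedes the target; the direction is progressive.

progressive manner assimilation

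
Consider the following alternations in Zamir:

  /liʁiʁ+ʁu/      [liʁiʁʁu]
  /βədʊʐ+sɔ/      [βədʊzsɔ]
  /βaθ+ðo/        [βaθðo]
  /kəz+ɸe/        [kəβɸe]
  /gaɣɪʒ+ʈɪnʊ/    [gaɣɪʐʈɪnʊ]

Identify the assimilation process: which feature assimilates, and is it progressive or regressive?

Comparing underlying and surface forms, /ʐ/ → [z] is the alternation; the neighbouring /s/ is constant.
The change retroflex → alveolar matches the place of the following /s/, identifying this as place assimilation.
Manner and voice are unchanged, so the assimilation is partial, not total.
Checking the remaining alternations: /z/ → [β] before /ɸ/ (alveolar → bilabial, matching bilabial); /ʒ/ → [ʐ] before /ʈ/ (postalveolar → retroflex, matching retroflex) — only place changes, and always toward the following segment.
Nothing changes in [liʁiʁʁu], [βaθðo]: there the adjacent consonants already agree in place (/ʁ/ and /ʁ/ are both uvular; /θ/ and /ð/ are both dental), so these forms are consistent with the same rule.
Since the segment that changes precedes the conditioning segment, the assimilation is regressive.

regressive place assimilation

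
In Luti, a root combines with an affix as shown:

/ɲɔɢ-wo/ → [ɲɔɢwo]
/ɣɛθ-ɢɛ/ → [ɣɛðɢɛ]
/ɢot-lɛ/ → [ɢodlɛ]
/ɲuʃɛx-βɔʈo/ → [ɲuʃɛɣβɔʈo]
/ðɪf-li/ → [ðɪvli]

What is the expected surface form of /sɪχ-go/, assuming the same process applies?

The data show regressive voicing assimilation: /θ/ → [ð] before /ɢ/; /t/ → [d] before /l/; /x/ → [ɣ] before /β/; /f/ → [v] before /l/. In each pair only voicing changes, matching the following consonant, while place and manner stay constant.
No alternation appears in [ɲɔɢwo]: there the adjacent consonants already agree in voicing (/ɢ/ and /w/ are both voiced), so this form is consistent with the same rule.
/χ/ is a voiceless uvular fricative. The following trigger /g/ is voiced, so /χ/ must become voiced as well.
Changing only its voicing to voiced gives [ʁ] — the voiced uvular fricative.

[sɪʁgo]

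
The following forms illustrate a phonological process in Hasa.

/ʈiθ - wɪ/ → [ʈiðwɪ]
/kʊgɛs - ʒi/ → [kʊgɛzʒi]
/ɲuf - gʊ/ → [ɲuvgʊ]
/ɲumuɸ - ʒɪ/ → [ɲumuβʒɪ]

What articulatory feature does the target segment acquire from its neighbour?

voicing

The segment that alternates is /θ/, which surfaces as [ð] when adjacent to /w/.
The change voiceless → voiced matches the voicing of the following /w/, identifying this as voicing assimilation.
Checking the remaining alternations: /s/ → [z] before /ʒ/ (voiceless → voiced, matching voiced); /f/ → [v] before /g/ (voiceless → voiced, matching voiced); /ɸ/ → [β] before /ʒ/ (voiceless → voiced, matching voiced) — only voicing changes, and always toward the following segment.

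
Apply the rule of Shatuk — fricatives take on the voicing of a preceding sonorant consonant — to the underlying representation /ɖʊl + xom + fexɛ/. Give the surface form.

/x/ is a voiceless velar fricative. The preceding trigger /l/ is voiced, so /x/ must become voiced as well.
A voiced velar fricative is [ɣ], so the surface segment is [ɣ].
At the second juncture, /f/ likewise becomes [v] adjacent to /m/.

[ɖʊlɣomvexɛ]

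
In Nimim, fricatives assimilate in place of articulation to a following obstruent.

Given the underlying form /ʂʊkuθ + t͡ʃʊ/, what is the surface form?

/θ/ is a voiceless dental fricative. The following trigger /t͡ʃ/ is postalveolar, so /θ/ must become postalveolar as well.
A voiceless postalveolar fricative is [ʃ], so the surface segment is [ʃ].

[ʂʊkuʃt͡ʃʊ]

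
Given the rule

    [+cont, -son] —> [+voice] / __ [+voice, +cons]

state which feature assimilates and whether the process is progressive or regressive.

regressive voicing assimilation

The structural change is [+voice], and the conditioning segment [+voice, +cons] (a voiced consonant) is itself voiced, so the target comes to share the voicing of its neighbour — voicing assimilation.
Since the environment is written after the underscore, the trigger follows the target; the direction is regressive.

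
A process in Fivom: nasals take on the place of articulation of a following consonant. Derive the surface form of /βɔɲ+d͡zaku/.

The rule targets /ɲ/ (voiced palatal nasal), which sits before the trigger /d͡z/ (alveolar).
A voiced alveolar nasal is [n], so the surface segment is [n].

[βɔnd͡zaku]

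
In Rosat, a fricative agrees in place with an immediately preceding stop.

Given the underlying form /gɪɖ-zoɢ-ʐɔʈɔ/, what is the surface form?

[gɪɖʐoɢʁɔʈɔ]

The rule targets /z/ (voiced alveolar fricative), which sits after the trigger /ɖ/ (retroflex).
Changing only its place to retroflex gives [ʐ] — the voiced retroflex fricative.
At the second juncture, /ʐ/ likewise becomes [ʁ] adjacent to /ɢ/.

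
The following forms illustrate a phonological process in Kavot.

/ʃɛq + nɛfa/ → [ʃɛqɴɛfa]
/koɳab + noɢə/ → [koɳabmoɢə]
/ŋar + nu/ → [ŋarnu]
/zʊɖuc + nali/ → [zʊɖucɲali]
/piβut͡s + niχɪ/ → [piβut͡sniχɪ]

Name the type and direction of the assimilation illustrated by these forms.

The segment that alternates is /n/, which surfaces as [ɴ] when adjacent to /q/.
The change alveolar → uvular matches the place of the preceding /q/, identifying this as place assimilation.
Manner and voice are unchanged, so the assimilation is partial, not total.
Checking the remaining alternations: /n/ → [m] after /b/ (alveolar → bilabial, matching bilabial); /n/ → [ɲ] after /c/ (alveolar → palatal, matching palatal) — only place changes, and always toward the preceding segment.
No alternation appears in [ŋarnu], [piβut͡sniχɪ]: there the adjacent consonants already agree in place (/n/ and /r/ are both alveolar; /n/ and /t͡s/ are both alveolar), so these forms are consistent with the same rule.
The trigger is the preceding segment, so the direction is progressive (perseverative).

progressive place assimilation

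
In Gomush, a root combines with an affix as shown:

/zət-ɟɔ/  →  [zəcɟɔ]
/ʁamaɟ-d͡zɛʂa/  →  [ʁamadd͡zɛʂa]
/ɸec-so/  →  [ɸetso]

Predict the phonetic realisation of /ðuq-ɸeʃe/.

The data show regressive place assimilation: /t/ → [c] before /ɟ/; /ɟ/ → [d] before /d͡z/; /c/ → [t] before /s/. In each pair only place changes, matching the following consonant, while manner and voice stay constant.
The rule targets /q/ (voiceless uvular stop), which sits before the trigger /ɸ/ (bilabial).
A voiceless bilabial stop is [p], so the surface segment is [p].

[ðupɸeʃe]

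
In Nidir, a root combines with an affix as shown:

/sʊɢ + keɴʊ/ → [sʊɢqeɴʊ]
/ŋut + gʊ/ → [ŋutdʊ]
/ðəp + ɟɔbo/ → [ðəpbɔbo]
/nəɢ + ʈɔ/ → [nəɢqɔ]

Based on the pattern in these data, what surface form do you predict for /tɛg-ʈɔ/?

[tɛgkɔ]

The data show progressive place assimilation: /k/ → [q] after /ɢ/; /g/ → [d] after /t/; /ɟ/ → [b] after /p/; /ʈ/ → [q] after /ɢ/. In each pair only place changes, matching the preceding consonant, while manner and voice stay constant.
/ʈ/ is a voiceless retroflex stop. The preceding trigger /g/ is velar, so /ʈ/ must become velar as well.
The voiceless velar stop is [k], so /ʈ/ → [k].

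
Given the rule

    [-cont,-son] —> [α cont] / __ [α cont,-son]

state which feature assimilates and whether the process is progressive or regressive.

The shared variable α links the value of [cont] on the target to that of the neighbouring obstruent. [cont] distinguishes stops from fricatives — a manner-of-articulation feature — so this is manner assimilation.
The conditioning segment sits to the right of the focus bar, meaning the trigger follows the segment that changes — regressive assimilation.

regressive manner assimilation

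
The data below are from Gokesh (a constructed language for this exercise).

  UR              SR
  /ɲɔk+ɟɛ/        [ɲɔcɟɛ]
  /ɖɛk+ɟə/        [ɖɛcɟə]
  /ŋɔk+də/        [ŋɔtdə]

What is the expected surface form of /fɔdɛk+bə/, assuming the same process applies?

[fɔdɛpbə]

The data show regressive place assimilation: /k/ → [c] before /ɟ/; /k/ → [t] before /d/. In each pair only place changes, matching the following consonant, while manner and voice stay constant.
The rule targets /k/ (voiceless velar stop), which sits before the trigger /b/ (bilabial).
Changing only its place to bilabial gives [p] — the voiceless bilabial stop.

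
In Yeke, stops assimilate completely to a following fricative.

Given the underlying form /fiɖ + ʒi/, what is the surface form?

/ɖ/ is the segment targeted by the rule; it sits immediately before /ʒ/, so it assimilates completely and surfaces as [ʒ].

[fiʒʒi]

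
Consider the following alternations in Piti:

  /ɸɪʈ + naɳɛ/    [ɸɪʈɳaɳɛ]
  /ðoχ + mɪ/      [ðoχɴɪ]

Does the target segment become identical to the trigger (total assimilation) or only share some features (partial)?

Comparing underlying and surface forms, /n/ → [ɳ] is the alternation; the neighbouring /ʈ/ is constant.
The change alveolar → retroflex matches the place of the preceding /ʈ/, identifying this as place assimilation.
Manner and voice are unchanged, so the assimilation is partial, not total.
Checking the remaining alternation: /m/ → [ɴ] after /χ/ (bilabial → uvular, matching uvular) — only place changes, and always toward the preceding segment.

partial assimilation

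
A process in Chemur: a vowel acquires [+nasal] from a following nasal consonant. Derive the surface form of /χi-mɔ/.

[χĩmɔ]

/i/ sits next to the nasal /m/ and is therefore nasalised to [ĩ].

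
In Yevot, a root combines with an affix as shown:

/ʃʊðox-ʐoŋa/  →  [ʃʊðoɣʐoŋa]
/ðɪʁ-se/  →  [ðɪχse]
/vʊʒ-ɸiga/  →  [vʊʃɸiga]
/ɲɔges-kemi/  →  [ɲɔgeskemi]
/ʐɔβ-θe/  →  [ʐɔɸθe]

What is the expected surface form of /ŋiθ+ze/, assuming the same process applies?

[ŋiðze]

The data show regressive voicing assimilation: /x/ → [ɣ] before /ʐ/; /ʁ/ → [χ] before /s/; /ʒ/ → [ʃ] before /ɸ/; /β/ → [ɸ] before /θ/. In each pair only voicing changes, matching the following consonant, while place and manner stay constant.
No alternation appears in [ɲɔgeskemi]: there the adjacent consonants already agree in voicing (/s/ and /k/ are both voiceless), so this form is consistent with the same rule.
The rule targets /θ/ (voiceless dental fricative), which sits before the trigger /z/ (voiced).
A voiced dental fricative is [ð], so the surface segment is [ð].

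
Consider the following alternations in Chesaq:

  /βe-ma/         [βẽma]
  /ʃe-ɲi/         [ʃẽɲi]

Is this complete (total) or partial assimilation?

partial assimilation

The vowel /e/ surfaces as nasalised [ẽ] next to the following nasal /m/ — it has acquired the [+nasal] feature of its neighbour.
Likewise in the remaining data: /e/ → [ẽ] before /ɲ/ — each time a vowel is nasalised next to a following nasal.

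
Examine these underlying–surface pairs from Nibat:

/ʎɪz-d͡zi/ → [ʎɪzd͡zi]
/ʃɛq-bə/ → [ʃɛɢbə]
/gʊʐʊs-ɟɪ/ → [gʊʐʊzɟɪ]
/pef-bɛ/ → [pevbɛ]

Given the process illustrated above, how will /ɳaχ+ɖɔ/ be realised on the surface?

The data show regressive voicing assimilation: /q/ → [ɢ] before /b/; /s/ → [z] before /ɟ/; /f/ → [v] before /b/. In each pair only voicing changes, matching the following consonant, while place and manner stay constant.
Nothing changes in [ʎɪzd͡zi]: there the adjacent consonants already agree in voicing (/z/ and /d͡z/ are both voiced), so this form is consistent with the same rule.
The rule targets /χ/ (voiceless uvular fricative), which sits before the trigger /ɖ/ (voiced).
The voiced uvular fricative is [ʁ], so /χ/ → [ʁ].

[ɳaʁɖɔ]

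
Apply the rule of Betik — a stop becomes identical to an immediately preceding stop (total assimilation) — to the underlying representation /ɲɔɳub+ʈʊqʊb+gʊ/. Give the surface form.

[ɲɔɳubbʊqʊbbʊ]

/ʈ/ is the segment targeted by the rule; it sits immediately after /b/, so it assimilates completely and surfaces as [b].
The same rule applies at the second boundary: /g/ → [b] next to /b/.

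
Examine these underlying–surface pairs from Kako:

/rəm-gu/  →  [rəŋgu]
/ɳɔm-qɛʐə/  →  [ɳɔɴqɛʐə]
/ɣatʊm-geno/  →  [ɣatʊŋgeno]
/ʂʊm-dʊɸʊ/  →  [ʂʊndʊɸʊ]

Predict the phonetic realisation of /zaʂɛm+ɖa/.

The data show regressive place assimilation: /m/ → [ŋ] before /g/; /m/ → [ɴ] before /q/; /m/ → [n] before /d/. In each pair only place changes, matching the following consonant, while manner and voice stay constant.
/m/ is a voiced bilabial nasal. The following trigger /ɖ/ is retroflex, so /m/ must become retroflex as well.
A voiced retroflex nasal is [ɳ], so the surface segment is [ɳ].

[zaʂɛɳɖa]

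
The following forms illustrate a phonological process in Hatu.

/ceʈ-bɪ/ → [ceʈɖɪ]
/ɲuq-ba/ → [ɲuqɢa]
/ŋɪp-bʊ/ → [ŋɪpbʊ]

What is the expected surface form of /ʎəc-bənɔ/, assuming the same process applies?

[ʎəcɟənɔ]

The data show progressive place assimilation: /b/ → [ɖ] after /ʈ/; /b/ → [ɢ] after /q/. In each pair only place changes, matching the preceding consonant, while manner and voice stay constant.
Nothing changes in [ŋɪpbʊ]: there the adjacent consonants already agree in place (/b/ and /p/ are both bilabial), so this form is consistent with the same rule.
The rule targets /b/ (voiced bilabial stop), which sits after the trigger /c/ (palatal).
Changing only its place to palatal gives [ɟ] — the voiced palatal stop.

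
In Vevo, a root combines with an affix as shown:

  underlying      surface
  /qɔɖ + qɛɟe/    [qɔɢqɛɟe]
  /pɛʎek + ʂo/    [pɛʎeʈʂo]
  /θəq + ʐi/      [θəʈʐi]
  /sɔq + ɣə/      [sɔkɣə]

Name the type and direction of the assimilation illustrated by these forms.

The segment that alternates is /ɖ/, which surfaces as [ɢ] when adjacent to /q/.
The change retroflex → uvular matches the place of the following /q/, identifying this as place assimilation.
Manner and voice are unchanged, so the assimilation is partial, not total.
The other alternating forms pattern the same way: /k/ → [ʈ] before /ʂ/ (velar → retroflex, matching retroflex); /q/ → [ʈ] before /ʐ/ (uvular → retroflex, matching retroflex); /q/ → [k] before /ɣ/ (uvular → velar, matching velar) — only place changes, and always toward the following segment.
Since the segment that changes precedes the conditioning segment, the assimilation is regressive.

regressive place assimilation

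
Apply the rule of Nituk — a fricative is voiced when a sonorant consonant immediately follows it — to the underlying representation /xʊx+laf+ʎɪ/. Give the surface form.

[xʊɣlavʎɪ]

/x/ is a voiceless velar fricative. The following trigger /l/ is voiced, so /x/ must become voiced as well.
A voiced velar fricative is [ɣ], so the surface segment is [ɣ].
The same rule applies at the second boundary: /f/ → [v] next to /ʎ/.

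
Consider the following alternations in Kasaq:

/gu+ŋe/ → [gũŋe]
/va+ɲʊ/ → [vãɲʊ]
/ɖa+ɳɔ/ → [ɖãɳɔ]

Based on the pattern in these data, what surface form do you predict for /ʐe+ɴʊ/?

[ʐẽɴʊ]

The data show regressive nasality assimilation (vowel nasalisation): /u/ → [ũ] before /ŋ/; /a/ → [ã] before /ɲ/; /a/ → [ã] before /ɳ/ — a vowel is nasalised by an immediately following nasal consonant.
The vowel /e/ is adjacent to the following nasal /ɴ/, so it acquires [+nasal] and surfaces as [ẽ].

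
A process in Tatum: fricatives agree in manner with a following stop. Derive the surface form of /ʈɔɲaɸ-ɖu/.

[ʈɔɲapɖu]

/ɸ/ is a voiceless bilabial fricative. The following trigger /ɖ/ is a stop, so /ɸ/ must become a stop as well.
The voiceless bilabial stop is [p], so /ɸ/ → [p].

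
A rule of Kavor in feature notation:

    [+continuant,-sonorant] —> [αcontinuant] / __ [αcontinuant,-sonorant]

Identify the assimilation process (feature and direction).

regressive manner assimilation

The shared variable α links the value of [continuant] on the target to that of the neighbouring obstruent. [continuant] distinguishes stops from fricatives — a manner-of-articulation feature — so this is manner assimilation.
The conditioning segment sits to the right of the focus bar, meaning the trigger follows the segment that changes — regressive assimilation.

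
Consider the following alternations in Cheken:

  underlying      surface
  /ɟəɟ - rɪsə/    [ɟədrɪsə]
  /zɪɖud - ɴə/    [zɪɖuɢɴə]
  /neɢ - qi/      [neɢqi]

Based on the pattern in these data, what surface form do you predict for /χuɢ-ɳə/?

The data show regressive place assimilation: /ɟ/ → [d] before /r/; /d/ → [ɢ] before /ɴ/. In each pair only place changes, matching the following consonant, while manner and voice stay constant.
Nothing changes in [neɢqi]: there the adjacent consonants already agree in place (/ɢ/ and /q/ are both uvular), so this form is consistent with the same rule.
/ɢ/ is a voiced uvular stop. The following trigger /ɳ/ is retroflex, so /ɢ/ must become retroflex as well.
The voiced retroflex stop is [ɖ], so /ɢ/ → [ɖ].

[χuɖɳə]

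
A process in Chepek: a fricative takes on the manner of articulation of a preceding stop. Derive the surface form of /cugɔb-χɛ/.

[cugɔbqɛ]

/χ/ is a voiceless uvular fricative. The preceding trigger /b/ is a stop, so /χ/ must become a stop as well.
Changing only its manner to stop gives [q] — the voiceless uvular stop.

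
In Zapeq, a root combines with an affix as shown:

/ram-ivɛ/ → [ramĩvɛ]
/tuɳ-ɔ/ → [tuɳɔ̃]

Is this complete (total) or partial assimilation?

The vowel /i/ surfaces as nasalised [ĩ] next to the preceding nasal /m/ — it has acquired the [+nasal] feature of its neighbour.
Likewise in the remaining data: /ɔ/ → [ɔ̃] after /ɳ/ — each time a vowel is nasalised next to a preceding nasal.

partial assimilation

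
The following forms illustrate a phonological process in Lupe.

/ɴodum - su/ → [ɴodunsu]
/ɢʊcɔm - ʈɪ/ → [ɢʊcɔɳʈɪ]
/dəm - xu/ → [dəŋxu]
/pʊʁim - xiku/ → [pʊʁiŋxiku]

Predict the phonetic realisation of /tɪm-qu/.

The data show regressive place assimilation: /m/ → [n] before /s/; /m/ → [ɳ] before /ʈ/; /m/ → [ŋ] before /x/. In each pair only place changes, matching the following consonant, while manner and voice stay constant.
The rule targets /m/ (voiced bilabial nasal), which sits before the trigger /q/ (uvular).
The voiced uvular nasal is [ɴ], so /m/ → [ɴ].

[tɪɴqu]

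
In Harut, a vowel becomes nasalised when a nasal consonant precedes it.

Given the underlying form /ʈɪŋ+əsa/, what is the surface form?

[ʈɪŋə̃sa]

The vowel /ə/ is adjacent to the preceding nasal /ŋ/, so it acquires [+nasal] and surfaces as [ə̃].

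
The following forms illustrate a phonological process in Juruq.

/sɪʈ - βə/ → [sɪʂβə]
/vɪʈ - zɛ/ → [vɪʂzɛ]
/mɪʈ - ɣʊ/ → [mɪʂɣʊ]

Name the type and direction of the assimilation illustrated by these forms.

regressive manner assimilation

Comparing underlying and surface forms, /ʈ/ → [ʂ] is the alternation; the neighbouring /β/ is constant.
/ʈ/ is a stop while /β/ is a fricative; the output [ʂ] is a fricative, matching the trigger — so the feature that spreads is manner.
Place and voice are unchanged, so the assimilation is partial, not total.
The same holds elsewhere in the data: /ʈ/ → [ʂ] before /z/ (stop → fricative, matching a fricative); /ʈ/ → [ʂ] before /ɣ/ (stop → fricative, matching a fricative) — only manner changes, and always toward the following segment.
Since the segment that changes precedes the conditioning segment, the assimilation is regressive.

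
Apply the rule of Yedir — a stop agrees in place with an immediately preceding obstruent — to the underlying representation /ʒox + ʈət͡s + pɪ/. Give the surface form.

[ʒoxkət͡stɪ]

/ʈ/ is a voiceless retroflex stop. The preceding trigger /x/ is velar, so /ʈ/ must become velar as well.
A voiceless velar stop is [k], so the surface segment is [k].
The same rule applies at the second boundary: /p/ → [t] next to /t͡s/.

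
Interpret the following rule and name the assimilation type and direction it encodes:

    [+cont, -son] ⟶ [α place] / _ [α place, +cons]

regressive place assimilation

The shared variable α links the value of the place features (abbreviated [place]) on the target to the same value on the neighbouring segment, so place is the feature that assimilates.
The conditioning segment sits to the right of the focus bar, meaning the trigger follows the segment that changes — regressive assimilation.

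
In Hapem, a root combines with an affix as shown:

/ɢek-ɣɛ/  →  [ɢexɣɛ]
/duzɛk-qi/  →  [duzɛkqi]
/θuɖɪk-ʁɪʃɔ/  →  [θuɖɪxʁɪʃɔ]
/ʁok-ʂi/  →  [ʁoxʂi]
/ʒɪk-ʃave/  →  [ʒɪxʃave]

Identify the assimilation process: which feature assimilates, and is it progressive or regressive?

The segment that alternates is /k/, which surfaces as [x] when adjacent to /ɣ/.
The change stop → fricative matches the manner of the following /ɣ/, identifying this as manner assimilation.
Place and voice are unchanged, so the assimilation is partial, not total.
Checking the remaining alternations: /k/ → [x] before /ʁ/ (stop → fricative, matching a fricative); /k/ → [x] before /ʂ/ (stop → fricative, matching a fricative); /k/ → [x] before /ʃ/ (stop → fricative, matching a fricative) — only manner changes, and always toward the following segment.
No alternation appears in [duzɛkqi]: there the adjacent consonants already agree in manner (/k/ and /q/ are both stops), so this form is consistent with the same rule.
Since the segment that changes precedes the conditioning segment, the assimilation is regressive.

regressive manner assimilation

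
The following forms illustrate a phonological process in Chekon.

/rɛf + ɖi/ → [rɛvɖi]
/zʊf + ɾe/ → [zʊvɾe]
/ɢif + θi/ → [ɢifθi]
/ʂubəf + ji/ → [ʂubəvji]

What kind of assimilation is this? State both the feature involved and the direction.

regressive voicing assimilation

Comparing underlying and surface forms, /f/ → [v] is the alternation; the neighbouring /ɖ/ is constant.
The change voiceless → voiced matches the voicing of the following /ɖ/, identifying this as voicing assimilation.
Place and manner are unchanged, so the assimilation is partial, not total.
The same holds elsewhere in the data: /f/ → [v] before /ɾ/ (voiceless → voiced, matching voiced); /f/ → [v] before /j/ (voiceless → voiced, matching voiced) — only voicing changes, and always toward the following segment.
Nothing changes in [ɢifθi]: there the adjacent consonants already agree in voicing (/f/ and /θ/ are both voiceless), so this form is consistent with the same rule.
The trigger is the following segment, so the direction is regressive (anticipatory).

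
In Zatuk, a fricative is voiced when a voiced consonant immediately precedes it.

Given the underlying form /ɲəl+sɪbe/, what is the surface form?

The rule targets /s/ (voiceless alveolar fricative), which sits after the trigger /l/ (voiced).
The voiced alveolar fricative is [z], so /s/ → [z].

[ɲəlzɪbe]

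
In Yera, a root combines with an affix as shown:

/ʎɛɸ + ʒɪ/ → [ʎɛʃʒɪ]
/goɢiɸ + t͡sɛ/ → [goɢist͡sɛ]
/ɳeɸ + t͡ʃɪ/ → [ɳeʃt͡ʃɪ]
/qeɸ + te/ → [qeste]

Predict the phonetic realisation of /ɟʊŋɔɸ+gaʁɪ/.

The data show regressive place assimilation: /ɸ/ → [ʃ] before /ʒ/; /ɸ/ → [s] before /t͡s/; /ɸ/ → [ʃ] before /t͡ʃ/; /ɸ/ → [s] before /t/. In each pair only place changes, matching the following consonant, while manner and voice stay constant.
The rule targets /ɸ/ (voiceless bilabial fricative), which sits before the trigger /g/ (velar).
A voiceless velar fricative is [x], so the surface segment is [x].

[ɟʊŋɔxgaʁɪ]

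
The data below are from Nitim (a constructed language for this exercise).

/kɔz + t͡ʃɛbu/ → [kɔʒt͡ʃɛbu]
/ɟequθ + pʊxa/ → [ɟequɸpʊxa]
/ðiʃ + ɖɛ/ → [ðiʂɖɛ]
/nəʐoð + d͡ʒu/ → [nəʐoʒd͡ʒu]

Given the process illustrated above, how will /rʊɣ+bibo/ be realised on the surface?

The data show regressive place assimilation: /z/ → [ʒ] before /t͡ʃ/; /θ/ → [ɸ] before /p/; /ʃ/ → [ʂ] before /ɖ/; /ð/ → [ʒ] before /d͡ʒ/. In each pair only place changes, matching the following consonant, while manner and voice stay constant.
The rule targets /ɣ/ (voiced velar fricative), which sits before the trigger /b/ (bilabial).
A voiced bilabial fricative is [β], so the surface segment is [β].

[rʊβbibo]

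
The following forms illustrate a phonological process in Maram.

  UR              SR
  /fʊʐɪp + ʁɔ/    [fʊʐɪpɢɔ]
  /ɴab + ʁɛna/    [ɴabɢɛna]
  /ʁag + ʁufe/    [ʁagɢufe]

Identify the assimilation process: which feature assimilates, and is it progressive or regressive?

Comparing underlying and surface forms, /ʁ/ → [ɢ] is the alternation; the neighbouring /p/ is constant.
/ʁ/ is a fricative while /p/ is a stop; the output [ɢ] is a stop, matching the trigger — so the feature that spreads is manner.
Place and voice are unchanged, so the assimilation is partial, not total.
The same holds elsewhere in the data: /ʁ/ → [ɢ] after /b/ (fricative → stop, matching a stop); /ʁ/ → [ɢ] after /g/ (fricative → stop, matching a stop) — only manner changes, and always toward the preceding segment.
Since the segment that changes follows the conditioning segment, the assimilation is progressive.

progressive manner assimilation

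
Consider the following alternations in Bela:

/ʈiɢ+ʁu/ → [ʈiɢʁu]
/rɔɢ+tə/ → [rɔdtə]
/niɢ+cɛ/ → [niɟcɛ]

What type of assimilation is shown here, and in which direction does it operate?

regressive place assimilation

Comparing underlying and surface forms, /ɢ/ → [d] is the alternation; the neighbouring /t/ is constant.
The change uvular → alveolar matches the place of the following /t/, identifying this as place assimilation.
Manner and voice are unchanged, so the assimilation is partial, not total.
Checking the remaining alternation: /ɢ/ → [ɟ] before /c/ (uvular → palatal, matching palatal) — only place changes, and always toward the following segment.
No alternation appears in [ʈiɢʁu]: there the adjacent consonants already agree in place (/ɢ/ and /ʁ/ are both uvular), so this form is consistent with the same rule.
The trigger is the following segment, so the direction is regressive (anticipatory).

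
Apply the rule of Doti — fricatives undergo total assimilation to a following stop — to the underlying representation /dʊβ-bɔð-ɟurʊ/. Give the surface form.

/β/ is the segment targeted by the rule; it sits immediately before /b/, so it assimilates completely and surfaces as [b].
At the second juncture, /ð/ likewise becomes [ɟ] adjacent to /ɟ/.

[dʊbbɔɟɟurʊ]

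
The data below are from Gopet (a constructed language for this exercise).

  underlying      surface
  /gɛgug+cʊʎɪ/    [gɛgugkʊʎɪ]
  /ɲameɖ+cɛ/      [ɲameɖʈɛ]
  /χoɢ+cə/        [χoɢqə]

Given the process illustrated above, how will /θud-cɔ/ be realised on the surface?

The data show progressive place assimilation: /c/ → [k] after /g/; /c/ → [ʈ] after /ɖ/; /c/ → [q] after /ɢ/. In each pair only place changes, matching the preceding consonant, while manner and voice stay constant.
/c/ is a voiceless palatal stop. The preceding trigger /d/ is alveolar, so /c/ must become alveolar as well.
Changing only its place to alveolar gives [t] — the voiceless alveolar stop.

[θudtɔ]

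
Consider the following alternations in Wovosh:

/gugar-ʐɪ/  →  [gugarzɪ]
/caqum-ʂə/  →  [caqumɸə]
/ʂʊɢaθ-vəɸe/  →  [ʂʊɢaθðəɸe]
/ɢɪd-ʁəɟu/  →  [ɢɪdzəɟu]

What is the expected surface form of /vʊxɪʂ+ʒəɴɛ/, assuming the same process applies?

The data show progressive place assimilation: /ʐ/ → [z] after /r/; /ʂ/ → [ɸ] after /m/; /v/ → [ð] after /θ/; /ʁ/ → [z] after /d/. In each pair only place changes, matching the preceding consonant, while manner and voice stay constant.
The rule targets /ʒ/ (voiced postalveolar fricative), which sits after the trigger /ʂ/ (retroflex).
A voiced retroflex fricative is [ʐ], so the surface segment is [ʐ].

[vʊxɪʂʐəɴɛ]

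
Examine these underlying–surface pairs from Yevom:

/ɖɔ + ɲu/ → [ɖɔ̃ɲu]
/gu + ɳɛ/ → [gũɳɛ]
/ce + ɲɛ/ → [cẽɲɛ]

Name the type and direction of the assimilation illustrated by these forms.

The vowel /ɔ/ surfaces as nasalised [ɔ̃] next to the following nasal /ɲ/ — it has acquired the [+nasal] feature of its neighbour.
The other forms show the same pattern: /u/ → [ũ] before /ɳ/; /e/ → [ẽ] before /ɲ/ — each time a vowel is nasalised next to a following nasal.
Because the conditioning nasal is to the right of the vowel that changes, the process is regressive (anticipatory).

regressive nasality assimilation (vowel nasalisation)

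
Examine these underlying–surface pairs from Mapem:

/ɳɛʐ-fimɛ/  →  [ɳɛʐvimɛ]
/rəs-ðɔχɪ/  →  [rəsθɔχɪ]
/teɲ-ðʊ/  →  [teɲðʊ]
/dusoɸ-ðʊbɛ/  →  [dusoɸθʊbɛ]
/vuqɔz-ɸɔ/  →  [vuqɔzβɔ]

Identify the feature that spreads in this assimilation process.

voicing

Underlying /f/ is realised as [v] next to /ʐ/; /ʐ/ itself does not change.
The change voiceless → voiced matches the voicing of the preceding /ʐ/, identifying this as voicing assimilation.
The same holds elsewhere in the data: /ð/ → [θ] after /s/ (voiced → voiceless, matching voiceless); /ð/ → [θ] after /ɸ/ (voiced → voiceless, matching voiceless); /ɸ/ → [β] after /z/ (voiceless → voiced, matching voiced) — only voicing changes, and always toward the preceding segment.
No alternation appears in [teɲðʊ]: there the adjacent consonants already agree in voicing (/ð/ and /ɲ/ are both voiced), so this form is consistent with the same rule.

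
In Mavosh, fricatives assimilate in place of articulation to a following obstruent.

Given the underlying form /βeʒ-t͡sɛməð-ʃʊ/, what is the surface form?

[βezt͡sɛməʒʃʊ]

/ʒ/ is a voiced postalveolar fricative. The following trigger /t͡s/ is alveolar, so /ʒ/ must become alveolar as well.
The voiced alveolar fricative is [z], so /ʒ/ → [z].
The same rule applies at the second boundary: /ð/ → [ʒ] next to /ʃ/.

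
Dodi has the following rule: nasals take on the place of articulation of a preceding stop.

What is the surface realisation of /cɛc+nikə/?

[cɛcɲikə]

/n/ is a voiced alveolar nasal. The preceding trigger /c/ is palatal, so /n/ must become palatal as well.
A voiced palatal nasal is [ɲ], so the surface segment is [ɲ].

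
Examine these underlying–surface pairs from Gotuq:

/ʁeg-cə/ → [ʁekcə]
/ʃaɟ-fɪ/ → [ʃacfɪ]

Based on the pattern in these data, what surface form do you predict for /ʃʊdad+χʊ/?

[ʃʊdatχʊ]

The data show regressive voicing assimilation: /g/ → [k] before /c/; /ɟ/ → [c] before /f/. In each pair only voicing changes, matching the following consonant, while place and manner stay constant.
The rule targets /d/ (voiced alveolar stop), which sits before the trigger /χ/ (voiceless).
A voiceless alveolar stop is [t], so the surface segment is [t].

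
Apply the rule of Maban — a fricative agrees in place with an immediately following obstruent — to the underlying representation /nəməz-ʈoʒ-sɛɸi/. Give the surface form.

[nəməʐʈozsɛɸi]

The rule targets /z/ (voiced alveolar fricative), which sits before the trigger /ʈ/ (retroflex).
Changing only its place to retroflex gives [ʐ] — the voiced retroflex fricative.
At the second juncture, /ʒ/ likewise becomes [z] adjacent to /s/.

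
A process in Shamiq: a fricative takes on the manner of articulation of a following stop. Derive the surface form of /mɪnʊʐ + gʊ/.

The rule targets /ʐ/ (voiced retroflex fricative), which sits before the trigger /g/ (stop).
Changing only its manner to stop gives [ɖ] — the voiced retroflex stop.

[mɪnʊɖgʊ]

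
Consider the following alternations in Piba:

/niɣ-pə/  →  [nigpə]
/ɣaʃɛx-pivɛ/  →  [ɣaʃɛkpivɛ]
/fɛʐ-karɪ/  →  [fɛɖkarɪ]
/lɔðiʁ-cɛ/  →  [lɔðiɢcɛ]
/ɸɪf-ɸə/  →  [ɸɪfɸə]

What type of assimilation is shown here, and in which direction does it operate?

The segment that alternates is /ɣ/, which surfaces as [g] when adjacent to /p/.
The change fricative → stop matches the manner of the following /p/, identifying this as manner assimilation.
Place and voice are unchanged, so the assimilation is partial, not total.
Checking the remaining alternations: /x/ → [k] before /p/ (fricative → stop, matching a stop); /ʐ/ → [ɖ] before /k/ (fricative → stop, matching a stop); /ʁ/ → [ɢ] before /c/ (fricative → stop, matching a stop) — only manner changes, and always toward the following segment.
Nothing changes in [ɸɪfɸə]: there the adjacent consonants already agree in manner (/f/ and /ɸ/ are both fricatives), so this form is consistent with the same rule.
Since the segment that changes precedes the conditioning segment, the assimilation is regressive.

regressive manner assimilation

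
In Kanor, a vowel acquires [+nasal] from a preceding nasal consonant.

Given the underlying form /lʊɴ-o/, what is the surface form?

[lʊɴõ]

/o/ sits next to the nasal /ɴ/ and is therefore nasalised to [õ].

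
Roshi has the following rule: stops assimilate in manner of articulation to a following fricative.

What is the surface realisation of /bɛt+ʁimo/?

The rule targets /t/ (voiceless alveolar stop), which sits before the trigger /ʁ/ (fricative).
The voiceless alveolar fricative is [s], so /t/ → [s].

[bɛsʁimo]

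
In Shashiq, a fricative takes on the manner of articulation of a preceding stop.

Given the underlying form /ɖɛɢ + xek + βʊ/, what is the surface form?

The rule targets /x/ (voiceless velar fricative), which sits after the trigger /ɢ/ (stop).
The voiceless velar stop is [k], so /x/ → [k].
At the second juncture, /β/ likewise becomes [b] adjacent to /k/.

[ɖɛɢkekbʊ]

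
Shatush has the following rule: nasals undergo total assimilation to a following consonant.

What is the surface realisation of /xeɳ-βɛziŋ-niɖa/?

/ɳ/ is the segment targeted by the rule; it sits immediately before /β/, so it assimilates completely and surfaces as [β].
At the second juncture, /ŋ/ likewise becomes [n] adjacent to /n/.

[xeββɛzinniɖa]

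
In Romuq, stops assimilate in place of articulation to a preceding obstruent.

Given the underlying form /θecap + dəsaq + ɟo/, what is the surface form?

[θecapbəsaqɢo]

The rule targets /d/ (voiced alveolar stop), which sits after the trigger /p/ (bilabial).
The voiced bilabial stop is [b], so /d/ → [b].
At the second juncture, /ɟ/ likewise becomes [ɢ] adjacent to /q/.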